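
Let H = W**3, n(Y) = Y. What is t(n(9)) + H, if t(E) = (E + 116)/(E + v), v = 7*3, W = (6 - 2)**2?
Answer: 24601/6 ≈ 4100.2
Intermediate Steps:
W = 16 (W = 4**2 = 16)
v = 21
t(E) = (116 + E)/(21 + E) (t(E) = (E + 116)/(E + 21) = (116 + E)/(21 + E))
H = 4096 (H = 16**3 = 4096)
t(n(9)) + H = (116 + 9)/(21 + 9) + 4096 = 125/30 + 4096 = (1/30)*125 + 4096 = 25/6 + 4096 = 24601/6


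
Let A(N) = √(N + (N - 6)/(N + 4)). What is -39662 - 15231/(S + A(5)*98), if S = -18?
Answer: -8323511171/209830 - 2238957*√11/104915 ≈ -39739.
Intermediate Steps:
A(N) = √(N + (-6 + N)/(4 + N))
-39662 - 15231/(S + A(5)*98) = -39662 - 15231/(-18 + √((-6 + 5 + 5*(4 + 5))/(4 + 5))*98) = -39662 - 15231/(-18 + √((-6 + 5 + 5*9)/9)*98) = -39662 - 15231/(-18 + √((-6 + 5 + 45)/9)*98) = -39662 - 15231/(-18 + √((⅑)*44)*98) = -39662 - 15231/(-18 + √(44/9)*98) = -39662 - 15231/(-18 + (2*√11/3)*98) = -39662 - 15231/(-18 + 196*√11/3)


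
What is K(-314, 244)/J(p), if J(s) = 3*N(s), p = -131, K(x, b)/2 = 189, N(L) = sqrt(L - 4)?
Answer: -14*I*sqrt(15)/5 ≈ -10.844*I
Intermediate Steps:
N(L) = sqrt(-4 + L)
K(x, b) = 378 (K(x, b) = 2*189 = 378)
J(s) = 3*sqrt(-4 + s)
K(-314, 244)/J(p) = 378/((3*sqrt(-4 - 131))) = 378/((3*sqrt(-135))) = 378/((3*(3*I*sqrt(15)))) = 378/((9*I*sqrt(15))) = 378*(-I*sqrt(15)/135) = -14*I*sqrt(15)/5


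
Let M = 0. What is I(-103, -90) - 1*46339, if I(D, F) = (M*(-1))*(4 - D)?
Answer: -46339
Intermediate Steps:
I(D, F) = 0 (I(D, F) = (0*(-1))*(4 - D) = 0*(4 - D) = 0)
I(-103, -90) - 1*46339 = 0 - 1*46339 = 0 - 46339 = -46339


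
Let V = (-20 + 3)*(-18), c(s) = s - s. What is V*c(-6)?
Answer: 0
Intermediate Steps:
c(s) = 0
V = 306 (V = -17*(-18) = 306)
V*c(-6) = 306*0 = 0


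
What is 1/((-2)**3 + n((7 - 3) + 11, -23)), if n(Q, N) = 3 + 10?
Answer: 1/5 ≈ 0.20000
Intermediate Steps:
n(Q, N) = 13
1/((-2)**3 + n((7 - 3) + 11, -23)) = 1/((-2)**3 + 13) = 1/(-8 + 13) = 1/5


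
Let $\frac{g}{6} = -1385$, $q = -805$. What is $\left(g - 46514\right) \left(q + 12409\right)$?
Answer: $-636177696$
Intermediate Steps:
$g = -8310$ ($g = 6 \left(-1385\right) = -8310$)
$\left(g - 46514\right) \left(q + 12409\right) = \left(-8310 - 46514\right) \left(-805 + 12409\right) = \left(-54824\right) 11604 = -636177696$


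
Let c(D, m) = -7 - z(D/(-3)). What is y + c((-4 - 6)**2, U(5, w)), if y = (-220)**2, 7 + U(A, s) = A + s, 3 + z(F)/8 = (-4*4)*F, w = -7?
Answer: 132451/3 ≈ 44150.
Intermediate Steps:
z(F) = -24 - 128*F (z(F) = -24 + 8*((-4*4)*F) = -24 + 8*(-16*F) = -24 - 128*F)
U(A, s) = -7 + A + s (U(A, s) = -7 + (A + s) = -7 + A + s)
c(D, m) = 17 - 128*D/3 (c(D, m) = -7 - (-24 - 128*D/(-3)) = -7 - (-24 - 128*D*(-1)/3) = -7 - (-24 - (-128)*D/3) = -7 - (-24 + 128*D/3) = -7 + (24 - 128*D/3) = 17 - 128*D/3)
y = 48400
y + c((-4 - 6)**2, U(5, w)) = 48400 + (17 - 128*(-4 - 6)**2/3) = 48400 + (17 - 128/3*(-10)**2) = 48400 + (17 - 128/3*100) = 48400 + (17 - 12800/3) = 48400 - 12749/3 = 132451/3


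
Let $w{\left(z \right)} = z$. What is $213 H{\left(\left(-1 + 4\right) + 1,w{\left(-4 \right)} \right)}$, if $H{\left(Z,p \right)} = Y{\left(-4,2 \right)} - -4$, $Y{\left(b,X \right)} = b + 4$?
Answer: $852$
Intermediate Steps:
$Y{\left(b,X \right)} = 4 + b$
$H{\left(Z,p \right)} = 4$ ($H{\left(Z,p \right)} = \left(4 - 4\right) - -4 = 0 + 4 = 4$)
$213 H{\left(\left(-1 + 4\right) + 1,w{\left(-4 \right)} \right)} = 213 \cdot 4 = 852$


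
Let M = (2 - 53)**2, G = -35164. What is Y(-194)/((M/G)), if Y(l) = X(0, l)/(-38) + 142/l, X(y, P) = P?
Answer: -283421840/4793643 ≈ -59.125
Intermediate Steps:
M = 2601 (M = (-51)**2 = 2601)
Y(l) = 142/l - l/38 (Y(l) = l/(-38) + 142/l = l*(-1/38) + 142/l = -l/38 + 142/l = 142/l - l/38)
Y(-194)/((M/G)) = (142/(-194) - 1/38*(-194))/((2601/(-35164))) = (142*(-1/194) + 97/19)/((2601*(-1/35164))) = (-71/97 + 97/19)/(-2601/35164) = (8060/1843)*(-35164/2601) = -283421840/4793643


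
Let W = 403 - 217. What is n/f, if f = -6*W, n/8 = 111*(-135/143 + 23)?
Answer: -233396/13299 ≈ -17.550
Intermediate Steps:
W = 186
n = 2800752/143 (n = 8*(111*(-135/143 + 23)) = 8*(111*(3154/143)) = 8*(350094/143) = 2800752/143 ≈ 19586.)
f = -1116 (f = -6*186 = -1116)
n/f = (2800752/143)/(-1116) = (2800752/143)*(-1/1116) = -233396/13299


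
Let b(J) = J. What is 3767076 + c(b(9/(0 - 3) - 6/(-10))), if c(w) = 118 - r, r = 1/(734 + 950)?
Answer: 6343954695/1684 ≈ 3.7672e+6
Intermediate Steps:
r = 1/1684 ≈ 0.00059382
c(w) = 198711/1684 (c(w) = 118 - 1*1/1684 = 118 - 1/1684 = 198711/1684)
3767076 + c(b(9/(0 - 3) - 6/(-10))) = 3767076 + 198711/1684 = 6343954695/1684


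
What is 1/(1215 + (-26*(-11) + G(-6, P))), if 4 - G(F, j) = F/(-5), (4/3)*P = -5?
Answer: 5/7519 ≈ 0.00066498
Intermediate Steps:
P = -15/4 (P = (¾)*(-5) = -15/4 ≈ -3.7500)
G(F, j) = 4 + F/5 (G(F, j) = 4 - F/(-5) = 4 - F*(-1)/5 = 4 - (-1)*F/5 = 4 + F/5)
1/(1215 + (-26*(-11) + G(-6, P))) = 1/(1215 + (-26*(-11) + (4 + (⅕)*(-6)))) = 1/(1215 + (286 + (4 - 6/5))) = 1/(1215 + (286 + 14/5)) = 1/(1215 + 1444/5) = 1/(7519/5) = 5/7519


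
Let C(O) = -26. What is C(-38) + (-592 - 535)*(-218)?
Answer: 245660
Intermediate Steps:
C(-38) + (-592 - 535)*(-218) = -26 + (-592 - 535)*(-218) = -26 - 1127*(-218) = -26 + 245686 = 245660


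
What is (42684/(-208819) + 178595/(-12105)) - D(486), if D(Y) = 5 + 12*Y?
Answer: -2958462157588/505550799 ≈ -5852.0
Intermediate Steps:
(42684/(-208819) + 178595/(-12105)) - D(486) = (42684/(-208819) + 178595/(-12105)) - (5 + 12*486) = (42684*(-1/208819) + 178595*(-1/12105)) - (5 + 5832) = (-42684/208819 - 35719/2421) - 1*5837 = -7562143825/505550799 - 5837 = -2958462157588/505550799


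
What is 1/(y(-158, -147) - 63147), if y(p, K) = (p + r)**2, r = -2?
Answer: -1/37547 ≈ -2.6633e-5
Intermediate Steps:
y(p, K) = (-2 + p)**2 (y(p, K) = (p - 2)**2 = (-2 + p)**2)
1/(y(-158, -147) - 63147) = 1/((-2 - 158)**2 - 63147) = 1/((-160)**2 - 63147) = 1/(25600 - 63147) = 1/(-37547) = -1/37547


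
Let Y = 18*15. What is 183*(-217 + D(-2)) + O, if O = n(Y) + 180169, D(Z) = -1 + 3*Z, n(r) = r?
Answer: 139447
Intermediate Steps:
Y = 270
O = 180439 (O = 270 + 180169 = 180439)
183*(-217 + D(-2)) + O = 183*(-217 + (-1 + 3*(-2))) + 180439 = 183*(-217 + (-1 - 6)) + 180439 = 183*(-217 - 7) + 180439 = 183*(-224) + 180439 = -40992 + 180439 = 139447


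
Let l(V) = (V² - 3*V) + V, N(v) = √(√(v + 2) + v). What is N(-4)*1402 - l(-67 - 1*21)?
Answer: -7920 + 1402*√(-4 + I*√2) ≈ -7431.7 + 2846.2*I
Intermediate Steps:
N(v) = √(v + √(2 + v)) (N(v) = √(√(2 + v) + v) = √(v + √(2 + v)))
l(V) = V² - 2*V
N(-4)*1402 - l(-67 - 1*21) = √(-4 + √(2 - 4))*1402 - (-67 - 1*21)*(-2 + (-67 - 1*21)) = √(-4 + √(-2))*1402 - (-67 - 21)*(-2 + (-67 - 21)) = √(-4 + I*√2)*1402 - (-88)*(-2 - 88) = 1402*√(-4 + I*√2) - (-88)*(-90) = 1402*√(-4 + I*√2) - 1*7920 = 1402*√(-4 + I*√2) - 7920 = -7920 + 1402*√(-4 + I*√2)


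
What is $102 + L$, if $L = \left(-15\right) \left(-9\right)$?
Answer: $237$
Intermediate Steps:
$L = 135$
$102 + L = 102 + 135 = 237$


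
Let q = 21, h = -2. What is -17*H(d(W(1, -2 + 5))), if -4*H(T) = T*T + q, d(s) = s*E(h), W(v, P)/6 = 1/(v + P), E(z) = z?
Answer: 255/2 ≈ 127.50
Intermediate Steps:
W(v, P) = 6/(P + v) (W(v, P) = 6/(v + P) = 6/(P + v))
d(s) = -2*s (d(s) = s*(-2) = -2*s)
H(T) = -21/4 - T²/4 (H(T) = -(T*T + 21)/4 = -(T² + 21)/4 = -(21 + T²)/4 = -21/4 - T²/4)
-17*H(d(W(1, -2 + 5))) = -17*(-21/4 - 144/((-2 + 5) + 1)²/4) = -17*(-21/4 - 144/(3 + 1)²/4) = -17*(-21/4 - (-12/4)²/4) = -17*(-21/4 - (-2*3/2)²/4) = -17*(-21/4 - ¼*(-3)²) = -17*(-21/4 - ¼*9) = -17*(-21/4 - 9/4) = -17*(-15/2) = 255/2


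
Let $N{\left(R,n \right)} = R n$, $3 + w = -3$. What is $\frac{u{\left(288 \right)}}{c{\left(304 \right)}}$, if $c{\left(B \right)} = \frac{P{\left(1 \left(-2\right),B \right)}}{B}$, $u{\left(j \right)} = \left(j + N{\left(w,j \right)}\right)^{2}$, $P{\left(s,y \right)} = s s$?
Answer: $157593600$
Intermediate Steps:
$w = -6$ ($w = -3 - 3 = -6$)
$P{\left(s,y \right)} = s^{2}$
$u{\left(j \right)} = 25 j^{2}$ ($u{\left(j \right)} = \left(j - 6 j\right)^{2} = \left(- 5 j\right)^{2} = 25 j^{2}$)
$c{\left(B \right)} = \frac{4}{B}$ ($c{\left(B \right)} = \frac{\left(1 \left(-2\right)\right)^{2}}{B} = \frac{\left(-2\right)^{2}}{B} = \frac{4}{B}$)
$\frac{u{\left(288 \right)}}{c{\left(304 \right)}} = \frac{25 \cdot 288^{2}}{4 \cdot \frac{1}{304}} = \frac{25 \cdot 82944}{4 \cdot \frac{1}{304}} = 2073600 \frac{1}{\frac{1}{76}} = 2073600 \cdot 76 = 157593600$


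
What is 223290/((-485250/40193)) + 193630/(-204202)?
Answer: -30545743687024/1651483675 ≈ -18496.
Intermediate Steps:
223290/((-485250/40193)) + 193630/(-204202) = 223290/((-485250*1/40193)) + 193630*(-1/204202) = 223290/(-485250/40193) - 96815/102101 = 223290*(-40193/485250) - 96815/102101 = -299156499/16175 - 96815/102101 = -30545743687024/1651483675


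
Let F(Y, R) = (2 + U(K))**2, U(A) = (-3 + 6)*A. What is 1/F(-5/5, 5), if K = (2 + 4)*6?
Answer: 1/12100 ≈ 8.2645e-5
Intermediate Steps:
K = 36 (K = 6*6 = 36)
U(A) = 3*A
F(Y, R) = 12100 (F(Y, R) = (2 + 3*36)**2 = (2 + 108)**2 = 110**2 = 12100)
1/F(-5/5, 5) = 1/12100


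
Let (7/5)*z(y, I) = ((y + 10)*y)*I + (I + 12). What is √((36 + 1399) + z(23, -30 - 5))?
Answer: 3*I*√95585/7 ≈ 132.5*I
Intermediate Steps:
z(y, I) = 60/7 + 5*I/7 + 5*I*y*(10 + y)/7 (z(y, I) = 5*(((y + 10)*y)*I + (I + 12))/7 = 5*(((10 + y)*y)*I + (12 + I))/7 = 5*((y*(10 + y))*I + (12 + I))/7 = 5*(I*y*(10 + y) + (12 + I))/7 = 5*(12 + I + I*y*(10 + y))/7 = 60/7 + 5*I/7 + 5*I*y*(10 + y)/7)
√((36 + 1399) + z(23, -30 - 5)) = √((36 + 1399) + (60/7 + 5*(-30 - 5)/7 + (5/7)*(-30 - 5)*23² + (50/7)*(-30 - 5)*23)) = √(1435 + (60/7 + (5/7)*(-35) + (5/7)*(-35)*529 + (50/7)*(-35)*23)) = √(1435 + (60/7 - 25 - 13225 - 5750)) = √(1435 - 132940/7) = √(-122895/7) = 3*I*√95585/7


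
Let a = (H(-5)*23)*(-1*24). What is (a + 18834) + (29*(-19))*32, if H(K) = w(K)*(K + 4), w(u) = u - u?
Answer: 1202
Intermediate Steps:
w(u) = 0
H(K) = 0 (H(K) = 0*(K + 4) = 0*(4 + K) = 0)
a = 0 (a = (0*23)*(-1*24) = 0*(-24) = 0)
(a + 18834) + (29*(-19))*32 = (0 + 18834) + (29*(-19))*32 = 18834 - 551*32 = 18834 - 17632 = 1202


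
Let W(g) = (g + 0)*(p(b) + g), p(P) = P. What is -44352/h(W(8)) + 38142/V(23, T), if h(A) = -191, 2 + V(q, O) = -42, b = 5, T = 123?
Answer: -2666817/4202 ≈ -634.65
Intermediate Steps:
V(q, O) = -44 (V(q, O) = -2 - 42 = -44)
W(g) = g*(5 + g) (W(g) = (g + 0)*(5 + g) = g*(5 + g))
-44352/h(W(8)) + 38142/V(23, T) = -44352/(-191) + 38142/(-44) = -44352*(-1/191) + 38142*(-1/44) = 44352/191 - 19071/22 = -2666817/4202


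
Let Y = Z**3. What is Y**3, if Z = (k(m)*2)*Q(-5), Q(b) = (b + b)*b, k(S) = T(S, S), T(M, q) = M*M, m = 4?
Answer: 68719476736000000000000000000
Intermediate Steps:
T(M, q) = M**2
k(S) = S**2
Q(b) = 2*b**2 (Q(b) = (2*b)*b = 2*b**2)
Z = 1600 (Z = (4**2*2)*(2*(-5)**2) = (16*2)*(2*25) = 32*50 = 1600)
Y = 4096000000 (Y = 1600**3 = 4096000000)
Y**3 = 4096000000**3 = 68719476736000000000000000000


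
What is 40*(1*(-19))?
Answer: -760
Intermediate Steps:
40*(1*(-19)) = 40*(-19) = -760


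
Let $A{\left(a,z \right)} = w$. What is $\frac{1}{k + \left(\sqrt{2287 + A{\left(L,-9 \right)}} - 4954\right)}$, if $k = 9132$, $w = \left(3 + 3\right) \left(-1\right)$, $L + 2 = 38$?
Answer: $\frac{4178}{17453403} - \frac{\sqrt{2281}}{17453403} \approx 0.00023664$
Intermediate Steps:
$L = 36$ ($L = -2 + 38 = 36$)
$w = -6$ ($w = 6 \left(-1\right) = -6$)
$A{\left(a,z \right)} = -6$
$\frac{1}{k + \left(\sqrt{2287 + A{\left(L,-9 \right)}} - 4954\right)} = \frac{1}{9132 + \left(\sqrt{2287 - 6} - 4954\right)} = \frac{1}{9132 - \left(4954 - \sqrt{2281}\right)} = \frac{1}{4178 + \sqrt{2281}}$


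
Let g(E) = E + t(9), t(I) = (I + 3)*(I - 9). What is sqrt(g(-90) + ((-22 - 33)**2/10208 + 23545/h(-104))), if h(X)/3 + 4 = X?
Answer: I*sqrt(707906530)/2088 ≈ 12.743*I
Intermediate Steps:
h(X) = -12 + 3*X
t(I) = (-9 + I)*(3 + I) (t(I) = (3 + I)*(-9 + I) = (-9 + I)*(3 + I))
g(E) = E (g(E) = E + (-27 + 9**2 - 6*9) = E + (-27 + 81 - 54) = E + 0 = E)
sqrt(g(-90) + ((-22 - 33)**2/10208 + 23545/h(-104))) = sqrt(-90 + ((-22 - 33)**2/10208 + 23545/(-12 + 3*(-104)))) = sqrt(-90 + ((-55)**2*(1/10208) + 23545/(-12 - 312))) = sqrt(-90 + (3025*(1/10208) + 23545/(-324))) = sqrt(-90 + (275/928 + 23545*(-1/324))) = sqrt(-90 + (275/928 - 23545/324)) = sqrt(-90 - 5440165/75168) = sqrt(-12205285/75168) = I*sqrt(707906530)/2088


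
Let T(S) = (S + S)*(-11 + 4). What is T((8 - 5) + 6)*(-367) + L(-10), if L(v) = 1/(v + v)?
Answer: 924839/20 ≈ 46242.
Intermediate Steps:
L(v) = 1/(2*v)
T(S) = -14*S (T(S) = (2*S)*(-7) = -14*S)
T((8 - 5) + 6)*(-367) + L(-10) = -14*((8 - 5) + 6)*(-367) + (½)/(-10) = -14*(3 + 6)*(-367) + (½)*(-⅒) = -14*9*(-367) - 1/20 = -126*(-367) - 1/20 = 46242 - 1/20 = 924839/20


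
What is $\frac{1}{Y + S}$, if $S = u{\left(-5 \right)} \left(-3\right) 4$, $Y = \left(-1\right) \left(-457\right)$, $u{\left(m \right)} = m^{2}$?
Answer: $\frac{1}{157} \approx 0.0063694$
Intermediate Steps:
$Y = 457$
$S = -300$ ($S = \left(-5\right)^{2} \left(-3\right) 4 = 25 \left(-3\right) 4 = \left(-75\right) 4 = -300$)
$\frac{1}{Y + S} = \frac{1}{457 - 300} = \frac{1}{157}$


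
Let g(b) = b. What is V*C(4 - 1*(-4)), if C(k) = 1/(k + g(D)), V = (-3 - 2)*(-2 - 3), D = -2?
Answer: 25/6 ≈ 4.1667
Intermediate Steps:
V = 25 (V = -5*(-5) = 25)
C(k) = 1/(-2 + k) (C(k) = 1/(k - 2) = 1/(-2 + k))
V*C(4 - 1*(-4)) = 25/(-2 + (4 - 1*(-4))) = 25/(-2 + (4 + 4)) = 25/(-2 + 8) = 25/6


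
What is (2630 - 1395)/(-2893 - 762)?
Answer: -247/731 ≈ -0.33789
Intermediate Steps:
(2630 - 1395)/(-2893 - 762) = 1235/(-3655) = 1235*(-1/3655) = -247/731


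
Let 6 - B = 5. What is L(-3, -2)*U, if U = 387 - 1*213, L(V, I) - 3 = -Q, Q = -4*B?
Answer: 1218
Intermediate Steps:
B = 1 (B = 6 - 1*5 = 6 - 5 = 1)
Q = -4 (Q = -4*1 = -4)
L(V, I) = 7 (L(V, I) = 3 - 1*(-4) = 3 + 4 = 7)
U = 174 (U = 387 - 213 = 174)
L(-3, -2)*U = 7*174 = 1218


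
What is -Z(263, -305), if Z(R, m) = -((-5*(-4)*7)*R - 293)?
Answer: 36527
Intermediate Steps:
Z(R, m) = 293 - 140*R (Z(R, m) = -((20*7)*R - 293) = -(140*R - 293) = -(-293 + 140*R) = 293 - 140*R)
-Z(263, -305) = -(293 - 140*263) = -(293 - 36820) = -1*(-36527) = 36527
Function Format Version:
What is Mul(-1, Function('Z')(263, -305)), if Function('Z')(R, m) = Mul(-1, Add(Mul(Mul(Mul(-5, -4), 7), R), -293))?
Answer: 36527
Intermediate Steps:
Function('Z')(R, m) = Add(293, Mul(-140, R)) (Function('Z')(R, m) = Mul(-1, Add(Mul(Mul(20, 7), R), -293)) = Mul(-1, Add(Mul(140, R), -293)) = Mul(-1, Add(-293, Mul(140, R))) = Add(293, Mul(-140, R)))
Mul(-1, Function('Z')(263, -305)) = Mul(-1, Add(293, Mul(-140, 263))) = Mul(-1, Add(293, -36820)) = Mul(-1, -36527) = 36527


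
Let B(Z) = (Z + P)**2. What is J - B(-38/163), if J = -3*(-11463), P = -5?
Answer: 912953732/26569 ≈ 34362.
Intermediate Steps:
J = 34389
B(Z) = (-5 + Z)**2 (B(Z) = (Z - 5)**2 = (-5 + Z)**2)
J - B(-38/163) = 34389 - (-5 - 38/163)**2 = 34389 - (-853/163)**2 = 34389 - 1*727609/26569 = 34389 - 727609/26569 = 912953732/26569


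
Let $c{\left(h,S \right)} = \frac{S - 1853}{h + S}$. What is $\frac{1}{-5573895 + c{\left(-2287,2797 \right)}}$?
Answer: $- \frac{255}{1421342753} \approx -1.7941 \cdot 10^{-7}$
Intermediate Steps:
$c{\left(h,S \right)} = \frac{-1853 + S}{S + h}$
$\frac{1}{-5573895 + c{\left(-2287,2797 \right)}} = \frac{1}{-5573895 + \frac{-1853 + 2797}{2797 - 2287}} = \frac{1}{-5573895 + \frac{1}{510} \cdot 944} = \frac{1}{-5573895 + \frac{472}{255}} = \frac{1}{- \frac{1421342753}{255}} = - \frac{255}{1421342753}$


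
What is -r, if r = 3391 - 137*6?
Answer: -2569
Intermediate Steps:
r = 2569 (r = 3391 - 1*822 = 3391 - 822 = 2569)
-r = -1*2569 = -2569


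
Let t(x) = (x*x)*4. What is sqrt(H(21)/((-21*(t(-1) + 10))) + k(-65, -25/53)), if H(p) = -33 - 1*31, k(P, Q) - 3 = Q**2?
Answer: 2*sqrt(1065399)/1113 ≈ 1.8548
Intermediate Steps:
t(x) = 4*x**2 (t(x) = x**2*4 = 4*x**2)
k(P, Q) = 3 + Q**2
H(p) = -64 (H(p) = -33 - 31 = -64)
sqrt(H(21)/((-21*(t(-1) + 10))) + k(-65, -25/53)) = sqrt(-64*(-1/(21*(4*(-1)**2 + 10))) + (3 + (-25/53)**2)) = sqrt(-64*(-1/(21*(4*1 + 10))) + (3 + (-25*1/53)**2)) = sqrt(-64*(-1/(21*(4 + 10))) + (3 + (-25/53)**2)) = sqrt(-64/((-21*14)) + (3 + 625/2809)) = sqrt(-64/(-294) + 9052/2809) = sqrt(-64*(-1/294) + 9052/2809) = sqrt(32/147 + 9052/2809) = sqrt(1420532/412923) = 2*sqrt(1065399)/1113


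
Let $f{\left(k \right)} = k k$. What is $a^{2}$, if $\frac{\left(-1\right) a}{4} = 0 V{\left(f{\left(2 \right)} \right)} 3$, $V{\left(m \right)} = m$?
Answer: $0$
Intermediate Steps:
$f{\left(k \right)} = k^{2}$
$a = 0$ ($a = - 4 \cdot 0 \cdot 2^{2} \cdot 3 = - 4 \cdot 0 \cdot 4 \cdot 3 = - 4 \cdot 0 \cdot 3 = \left(-4\right) 0 = 0$)
$a^{2} = 0^{2} = 0$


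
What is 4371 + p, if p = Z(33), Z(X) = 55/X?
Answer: 13118/3 ≈ 4372.7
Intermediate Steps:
p = 5/3 (p = 55/33 = 55*(1/33) = 5/3 ≈ 1.6667)
4371 + p = 4371 + 5/3 = 13118/3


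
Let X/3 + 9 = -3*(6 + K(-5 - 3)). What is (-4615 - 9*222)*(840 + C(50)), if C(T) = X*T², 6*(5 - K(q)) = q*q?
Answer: 490420080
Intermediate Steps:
K(q) = 5 - q²/6 (K(q) = 5 - q*q/6 = 5 - q²/6)
X = -30 (X = -27 + 3*(-3*(6 + (5 - (-5 - 3)²/6))) = -27 + 3*(-3*(6 + (5 - ⅙*(-8)²))) = -27 + 3*(-3*(6 + (5 - ⅙*64))) = -27 + 3*(-3*(6 + (5 - 32/3))) = -27 + 3*(-3*(6 - 17/3)) = -27 + 3*(-3*⅓) = -27 + 3*(-1) = -27 - 3 = -30)
C(T) = -30*T²
(-4615 - 9*222)*(840 + C(50)) = (-4615 - 9*222)*(840 - 30*50²) = (-4615 - 1998)*(840 - 30*2500) = -6613*(840 - 75000) = -6613*(-74160) = 490420080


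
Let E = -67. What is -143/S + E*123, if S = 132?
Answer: -98905/12 ≈ -8242.1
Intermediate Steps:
-143/S + E*123 = -143/132 - 67*123 = -143*1/132 - 8241 = -13/12 - 8241 = -98905/12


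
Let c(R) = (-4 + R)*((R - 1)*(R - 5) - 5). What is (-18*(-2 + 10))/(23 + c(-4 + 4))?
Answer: -144/23 ≈ -6.2609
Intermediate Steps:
c(R) = (-5 + (-1 + R)*(-5 + R))*(-4 + R) (c(R) = (-4 + R)*((-1 + R)*(-5 + R) - 5) = (-4 + R)*(-5 + (-1 + R)*(-5 + R)) = (-5 + (-1 + R)*(-5 + R))*(-4 + R))
(-18*(-2 + 10))/(23 + c(-4 + 4)) = (-18*(-2 + 10))/(23 + (-4 + 4)*(24 + (-4 + 4)² - 10*(-4 + 4))) = (-18*8)/(23 + 0*(24 + 0² - 10*0)) = -144/(23 + 0*(24 + 0 + 0)) = -144/(23 + 0*24) = -144/(23 + 0) = -144/23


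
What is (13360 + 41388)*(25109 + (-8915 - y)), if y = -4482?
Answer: 1131969648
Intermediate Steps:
(13360 + 41388)*(25109 + (-8915 - y)) = (13360 + 41388)*(25109 + (-8915 - 1*(-4482))) = 54748*(25109 + (-8915 + 4482)) = 54748*(25109 - 4433) = 54748*20676 = 1131969648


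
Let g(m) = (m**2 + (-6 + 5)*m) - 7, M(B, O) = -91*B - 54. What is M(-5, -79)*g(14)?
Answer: 70175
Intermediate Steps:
M(B, O) = -54 - 91*B
g(m) = -7 + m**2 - m (g(m) = (m**2 - m) - 7 = -7 + m**2 - m)
M(-5, -79)*g(14) = (-54 - 91*(-5))*(-7 + 14**2 - 1*14) = (-54 + 455)*(-7 + 196 - 14) = 401*175 = 70175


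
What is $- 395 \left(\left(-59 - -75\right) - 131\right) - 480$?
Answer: $44945$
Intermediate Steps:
$- 395 \left(\left(-59 - -75\right) - 131\right) - 480 = - 395 \left(\left(-59 + 75\right) - 131\right) - 480 = - 395 \left(16 - 131\right) - 480 = \left(-395\right) \left(-115\right) - 480 = 45425 - 480 = 44945$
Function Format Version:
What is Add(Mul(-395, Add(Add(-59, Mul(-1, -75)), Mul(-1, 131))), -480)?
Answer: 44945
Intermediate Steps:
Add(Mul(-395, Add(Add(-59, Mul(-1, -75)), Mul(-1, 131))), -480) = Add(Mul(-395, Add(Add(-59, 75), -131)), -480) = Add(Mul(-395, Add(16, -131)), -480) = Add(Mul(-395, -115), -480) = Add(45425, -480) = 44945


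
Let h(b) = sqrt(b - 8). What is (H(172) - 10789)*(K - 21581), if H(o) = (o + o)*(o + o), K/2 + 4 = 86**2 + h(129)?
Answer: -728630925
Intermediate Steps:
h(b) = sqrt(-8 + b)
K = 14806 (K = -8 + 2*(86**2 + sqrt(-8 + 129)) = -8 + 2*(7396 + sqrt(121)) = -8 + 2*(7396 + 11) = -8 + 2*7407 = -8 + 14814 = 14806)
H(o) = 4*o**2 (H(o) = (2*o)*(2*o) = 4*o**2)
(H(172) - 10789)*(K - 21581) = (4*172**2 - 10789)*(14806 - 21581) = (4*29584 - 10789)*(-6775) = (118336 - 10789)*(-6775) = 107547*(-6775) = -728630925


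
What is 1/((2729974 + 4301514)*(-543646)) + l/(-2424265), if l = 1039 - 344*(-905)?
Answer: -1194036109356564297/9267093148087342720 ≈ -0.12885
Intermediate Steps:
l = 312359 (l = 1039 + 311320 = 312359)
1/((2729974 + 4301514)*(-543646)) + l/(-2424265) = 1/((2729974 + 4301514)*(-543646)) + 312359/(-2424265) = -1/543646/7031488 + 312359*(-1/2424265) = (1/7031488)*(-1/543646) - 312359/2424265 = -1/3822640325248 - 312359/2424265 = -1194036109356564297/9267093148087342720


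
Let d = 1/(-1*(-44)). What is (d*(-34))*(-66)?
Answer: 51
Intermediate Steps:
d = 1/44 ≈ 0.022727
(d*(-34))*(-66) = ((1/44)*(-34))*(-66) = -17/22*(-66) = 51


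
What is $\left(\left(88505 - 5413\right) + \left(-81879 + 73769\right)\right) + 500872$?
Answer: $575854$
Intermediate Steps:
$\left(\left(88505 - 5413\right) + \left(-81879 + 73769\right)\right) + 500872 = \left(83092 - 8110\right) + 500872 = 74982 + 500872 = 575854$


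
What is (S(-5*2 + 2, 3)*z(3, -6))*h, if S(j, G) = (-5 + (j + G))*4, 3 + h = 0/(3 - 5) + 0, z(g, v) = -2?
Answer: -240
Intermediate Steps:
h = -3 (h = -3 + (0/(3 - 5) + 0) = -3 + (0/(-2) + 0) = -3 + (-1/2*0 + 0) = -3 + (0 + 0) = -3 + 0 = -3)
S(j, G) = -20 + 4*G + 4*j (S(j, G) = (-5 + (G + j))*4 = (-5 + G + j)*4 = -20 + 4*G + 4*j)
(S(-5*2 + 2, 3)*z(3, -6))*h = ((-20 + 4*3 + 4*(-5*2 + 2))*(-2))*(-3) = ((-20 + 12 + 4*(-10 + 2))*(-2))*(-3) = ((-20 + 12 + 4*(-8))*(-2))*(-3) = ((-20 + 12 - 32)*(-2))*(-3) = -40*(-2)*(-3) = 80*(-3) = -240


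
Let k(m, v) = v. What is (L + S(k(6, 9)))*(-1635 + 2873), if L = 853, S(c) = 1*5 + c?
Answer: 1073346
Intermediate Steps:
S(c) = 5 + c
(L + S(k(6, 9)))*(-1635 + 2873) = (853 + (5 + 9))*(-1635 + 2873) = (853 + 14)*1238 = 867*1238 = 1073346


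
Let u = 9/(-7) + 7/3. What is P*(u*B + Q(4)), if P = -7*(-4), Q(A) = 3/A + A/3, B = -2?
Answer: -⅓ ≈ -0.33333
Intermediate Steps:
Q(A) = 3/A + A/3 (Q(A) = 3/A + A*(⅓) = 3/A + A/3)
u = 22/21 (u = 9*(-⅐) + 7*(⅓) = -9/7 + 7/3 = 22/21 ≈ 1.0476)
P = 28
P*(u*B + Q(4)) = 28*((22/21)*(-2) + (3/4 + (⅓)*4)) = 28*(-44/21 + (3*(¼) + 4/3)) = 28*(-44/21 + (¾ + 4/3)) = 28*(-44/21 + 25/12) = 28*(-1/84) = -⅓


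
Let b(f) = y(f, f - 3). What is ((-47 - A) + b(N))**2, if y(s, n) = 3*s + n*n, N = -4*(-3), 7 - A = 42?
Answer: 11025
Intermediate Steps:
A = -35 (A = 7 - 1*42 = 7 - 42 = -35)
N = 12
y(s, n) = n**2 + 3*s (y(s, n) = 3*s + n**2 = n**2 + 3*s)
b(f) = (-3 + f)**2 + 3*f (b(f) = (f - 3)**2 + 3*f = (-3 + f)**2 + 3*f)
((-47 - A) + b(N))**2 = ((-47 - 1*(-35)) + ((-3 + 12)**2 + 3*12))**2 = ((-47 + 35) + (9**2 + 36))**2 = (-12 + (81 + 36))**2 = (-12 + 117)**2 = 105**2 = 11025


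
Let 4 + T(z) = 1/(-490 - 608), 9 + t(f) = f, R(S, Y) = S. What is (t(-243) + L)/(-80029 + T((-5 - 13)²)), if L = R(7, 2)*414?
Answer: -2905308/87876235 ≈ -0.033061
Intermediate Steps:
t(f) = -9 + f
T(z) = -4393/1098 (T(z) = -4 + 1/(-490 - 608) = -4 + 1/(-1098) = -4 - 1/1098 = -4393/1098)
L = 2898 (L = 7*414 = 2898)
(t(-243) + L)/(-80029 + T((-5 - 13)²)) = ((-9 - 243) + 2898)/(-80029 - 4393/1098) = (-252 + 2898)/(-87876235/1098) = 2646*(-1098/87876235) = -2905308/87876235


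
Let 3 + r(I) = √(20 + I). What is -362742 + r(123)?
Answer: -362745 + √143 ≈ -3.6273e+5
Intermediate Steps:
r(I) = -3 + √(20 + I)
-362742 + r(123) = -362742 + (-3 + √(20 + 123)) = -362742 + (-3 + √143) = -362745 + √143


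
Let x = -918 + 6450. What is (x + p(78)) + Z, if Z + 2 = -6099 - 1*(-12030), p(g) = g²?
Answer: 17545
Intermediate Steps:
x = 5532
Z = 5929 (Z = -2 + (-6099 - 1*(-12030)) = -2 + (-6099 + 12030) = -2 + 5931 = 5929)
(x + p(78)) + Z = (5532 + 78²) + 5929 = (5532 + 6084) + 5929 = 11616 + 5929 = 17545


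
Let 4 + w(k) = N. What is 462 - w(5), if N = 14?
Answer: 452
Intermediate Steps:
w(k) = 10 (w(k) = -4 + 14 = 10)
462 - w(5) = 462 - 1*10 = 462 - 10 = 452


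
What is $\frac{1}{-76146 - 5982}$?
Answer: $- \frac{1}{82128} \approx -1.2176 \cdot 10^{-5}$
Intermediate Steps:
$\frac{1}{-76146 - 5982} = \frac{1}{-82128} = - \frac{1}{82128}$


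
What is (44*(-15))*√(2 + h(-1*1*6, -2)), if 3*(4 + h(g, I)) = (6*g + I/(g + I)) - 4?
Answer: -330*I*√61 ≈ -2577.4*I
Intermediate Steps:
h(g, I) = -16/3 + 2*g + I/(3*(I + g)) (h(g, I) = -4 + ((6*g + I/(g + I)) - 4)/3 = -4 + ((6*g + I/(I + g)) - 4)/3 = -4 + (-4 + 6*g + I/(I + g))/3 = -4 + (-4/3 + 2*g + I/(3*(I + g))) = -16/3 + 2*g + I/(3*(I + g)))
(44*(-15))*√(2 + h(-1*1*6, -2)) = (44*(-15))*√(2 + (-5*(-2) + 2*(-1*1*6)² - 16*(-1*1)*6/3 + 2*(-2)*(-1*1*6))/(-2 - 1*1*6)) = -660*√(2 + (10 + 2*(-1*6)² - (-16)*6/3 + 2*(-2)*(-1*6))/(-2 - 1*6)) = -660*√(2 + (10 + 2*(-6)² - 16/3*(-6) + 2*(-2)*(-6))/(-2 - 6)) = -660*√(2 + (10 + 2*36 + 32 + 24)/(-8)) = -660*√(2 - (10 + 72 + 32 + 24)/8) = -660*√(2 - ⅛*138) = -660*√(2 - 69/4) = -330*I*√61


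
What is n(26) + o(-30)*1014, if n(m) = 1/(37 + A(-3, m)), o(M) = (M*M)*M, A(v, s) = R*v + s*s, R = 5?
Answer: -19109843999/698 ≈ -2.7378e+7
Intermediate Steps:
A(v, s) = s² + 5*v (A(v, s) = 5*v + s*s = 5*v + s² = s² + 5*v)
o(M) = M³ (o(M) = M²*M = M³)
n(m) = 1/(22 + m²) (n(m) = 1/(37 + (m² + 5*(-3))) = 1/(37 + (m² - 15)) = 1/(37 + (-15 + m²)) = 1/(22 + m²))
n(26) + o(-30)*1014 = 1/(22 + 26²) + (-30)³*1014 = 1/(22 + 676) - 27000*1014 = 1/698 - 27378000 = -19109843999/698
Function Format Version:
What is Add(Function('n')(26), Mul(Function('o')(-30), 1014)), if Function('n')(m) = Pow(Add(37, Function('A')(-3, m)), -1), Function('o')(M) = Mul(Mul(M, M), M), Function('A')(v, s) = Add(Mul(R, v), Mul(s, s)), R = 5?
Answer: Rational(-19109843999, 698) ≈ -2.7378e+7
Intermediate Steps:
Function('A')(v, s) = Add(Pow(s, 2), Mul(5, v)) (Function('A')(v, s) = Add(Mul(5, v), Mul(s, s)) = Add(Mul(5, v), Pow(s, 2)) = Add(Pow(s, 2), Mul(5, v)))
Function('o')(M) = Pow(M, 3) (Function('o')(M) = Mul(Pow(M, 2), M) = Pow(M, 3))
Function('n')(m) = Pow(Add(22, Pow(m, 2)), -1) (Function('n')(m) = Pow(Add(37, Add(Pow(m, 2), Mul(5, -3))), -1) = Pow(Add(37, Add(Pow(m, 2), -15)), -1) = Pow(Add(37, Add(-15, Pow(m, 2))), -1) = Pow(Add(22, Pow(m, 2)), -1))
Add(Function('n')(26), Mul(Function('o')(-30), 1014)) = Add(Pow(Add(22, Pow(26, 2)), -1), Mul(Pow(-30, 3), 1014)) = Add(Pow(Add(22, 676), -1), Mul(-27000, 1014)) = Add(Pow(698, -1), -27378000) = Add(Rational(1, 698), -27378000) = Rational(-19109843999, 698)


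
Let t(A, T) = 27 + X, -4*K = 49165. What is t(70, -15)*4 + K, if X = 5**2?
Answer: -48333/4 ≈ -12083.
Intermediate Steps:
K = -49165/4 (K = -1/4*49165 = -49165/4 ≈ -12291.)
X = 25
t(A, T) = 52 (t(A, T) = 27 + 25 = 52)
t(70, -15)*4 + K = 52*4 - 49165/4 = 208 - 49165/4 = -48333/4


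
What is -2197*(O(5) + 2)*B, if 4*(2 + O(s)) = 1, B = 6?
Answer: -6591/2 ≈ -3295.5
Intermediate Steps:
O(s) = -7/4 (O(s) = -2 + (1/4)*1 = -2 + 1/4 = -7/4)
-2197*(O(5) + 2)*B = -2197*(-7/4 + 2)*6 = -2197*6/4 = -2197*3/2 = -6591/2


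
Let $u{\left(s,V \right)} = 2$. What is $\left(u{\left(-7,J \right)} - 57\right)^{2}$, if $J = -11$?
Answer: $3025$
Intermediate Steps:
$\left(u{\left(-7,J \right)} - 57\right)^{2} = \left(2 - 57\right)^{2} = \left(-55\right)^{2} = 3025$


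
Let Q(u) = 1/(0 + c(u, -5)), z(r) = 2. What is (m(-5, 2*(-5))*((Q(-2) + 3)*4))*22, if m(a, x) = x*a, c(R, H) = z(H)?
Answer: 15400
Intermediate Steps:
c(R, H) = 2
Q(u) = 1/2 (Q(u) = 1/(0 + 2) = 1/2)
m(a, x) = a*x
(m(-5, 2*(-5))*((Q(-2) + 3)*4))*22 = ((-10*(-5))*((1/2 + 3)*4))*22 = ((-5*(-10))*((7/2)*4))*22 = (50*14)*22 = 700*22 = 15400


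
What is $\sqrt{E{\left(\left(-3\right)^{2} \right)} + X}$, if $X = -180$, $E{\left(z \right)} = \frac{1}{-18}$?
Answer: $\frac{i \sqrt{6482}}{6} \approx 13.418 i$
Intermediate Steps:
$E{\left(z \right)} = - \frac{1}{18}$
$\sqrt{E{\left(\left(-3\right)^{2} \right)} + X} = \sqrt{- \frac{1}{18} - 180} = \sqrt{- \frac{3241}{18}} = \frac{i \sqrt{6482}}{6}$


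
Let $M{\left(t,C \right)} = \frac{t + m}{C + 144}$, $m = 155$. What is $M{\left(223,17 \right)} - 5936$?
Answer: $- \frac{136474}{23} \approx -5933.6$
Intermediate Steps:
$M{\left(t,C \right)} = \frac{155 + t}{144 + C}$ ($M{\left(t,C \right)} = \frac{t + 155}{C + 144} = \frac{155 + t}{144 + C}$)
$M{\left(223,17 \right)} - 5936 = \frac{155 + 223}{144 + 17} - 5936 = \frac{1}{161} \cdot 378 - 5936 = \frac{54}{23} - 5936 = - \frac{136474}{23}$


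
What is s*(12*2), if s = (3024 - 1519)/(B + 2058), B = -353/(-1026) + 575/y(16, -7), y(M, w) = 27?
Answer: 4117680/237079 ≈ 17.368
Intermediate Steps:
B = 2467/114 (B = -353/(-1026) + 575/27 = -353*(-1/1026) + 575*(1/27) = 353/1026 + 575/27 = 2467/114 ≈ 21.640)
s = 171570/237079 (s = (3024 - 1519)/(2467/114 + 2058) = 1505/(237079/114) = 1505*(114/237079) = 171570/237079 ≈ 0.72368)
s*(12*2) = 171570*(12*2)/237079 = (171570/237079)*24 = 4117680/237079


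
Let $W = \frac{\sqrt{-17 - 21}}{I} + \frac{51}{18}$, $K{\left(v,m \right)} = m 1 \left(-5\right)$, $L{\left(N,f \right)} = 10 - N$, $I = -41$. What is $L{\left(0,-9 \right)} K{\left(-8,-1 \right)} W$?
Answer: $\frac{425}{3} - \frac{50 i \sqrt{38}}{41} \approx 141.67 - 7.5176 i$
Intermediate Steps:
$K{\left(v,m \right)} = - 5 m$ ($K{\left(v,m \right)} = m \left(-5\right) = - 5 m$)
$W = \frac{17}{6} - \frac{i \sqrt{38}}{41}$ ($W = \frac{\sqrt{-17 - 21}}{-41} + \frac{51}{18} = \sqrt{-38} \left(- \frac{1}{41}\right) + 51 \cdot \frac{1}{18} = i \sqrt{38} \left(- \frac{1}{41}\right) + \frac{17}{6} = - \frac{i \sqrt{38}}{41} + \frac{17}{6} = \frac{17}{6} - \frac{i \sqrt{38}}{41} \approx 2.8333 - 0.15035 i$)
$L{\left(0,-9 \right)} K{\left(-8,-1 \right)} W = \left(10 - 0\right) \left(\left(-5\right) \left(-1\right)\right) \left(\frac{17}{6} - \frac{i \sqrt{38}}{41}\right) = \left(10 + 0\right) 5 \left(\frac{17}{6} - \frac{i \sqrt{38}}{41}\right) = 10 \cdot 5 \left(\frac{17}{6} - \frac{i \sqrt{38}}{41}\right) = 50 \left(\frac{17}{6} - \frac{i \sqrt{38}}{41}\right) = \frac{425}{3} - \frac{50 i \sqrt{38}}{41}$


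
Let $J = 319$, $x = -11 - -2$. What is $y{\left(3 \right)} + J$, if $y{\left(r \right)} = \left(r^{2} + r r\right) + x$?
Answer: $328$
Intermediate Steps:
$x = -9$ ($x = -11 + 2 = -9$)
$y{\left(r \right)} = -9 + 2 r^{2}$ ($y{\left(r \right)} = \left(r^{2} + r r\right) - 9 = \left(r^{2} + r^{2}\right) - 9 = 2 r^{2} - 9 = -9 + 2 r^{2}$)
$y{\left(3 \right)} + J = \left(-9 + 2 \cdot 3^{2}\right) + 319 = \left(-9 + 2 \cdot 9\right) + 319 = \left(-9 + 18\right) + 319 = 9 + 319 = 328$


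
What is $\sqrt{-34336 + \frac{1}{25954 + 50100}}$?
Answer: $\frac{i \sqrt{198606665935722}}{76054} \approx 185.3 i$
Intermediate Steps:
$\sqrt{-34336 + \frac{1}{25954 + 50100}} = \sqrt{-34336 + \frac{1}{76054}} = \sqrt{- \frac{2611390143}{76054}} = \frac{i \sqrt{198606665935722}}{76054}$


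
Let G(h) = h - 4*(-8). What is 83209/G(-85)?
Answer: -83209/53 ≈ -1570.0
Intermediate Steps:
G(h) = 32 + h (G(h) = h + 32 = 32 + h)
83209/G(-85) = 83209/(32 - 85) = 83209/(-53) = 83209*(-1/53) = -83209/53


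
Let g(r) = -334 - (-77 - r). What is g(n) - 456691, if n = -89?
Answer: -457037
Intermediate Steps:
g(r) = -257 + r (g(r) = -334 + (77 + r) = -257 + r)
g(n) - 456691 = (-257 - 89) - 456691 = -346 - 456691 = -457037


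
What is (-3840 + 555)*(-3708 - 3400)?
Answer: 23349780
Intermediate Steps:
(-3840 + 555)*(-3708 - 3400) = -3285*(-7108) = 23349780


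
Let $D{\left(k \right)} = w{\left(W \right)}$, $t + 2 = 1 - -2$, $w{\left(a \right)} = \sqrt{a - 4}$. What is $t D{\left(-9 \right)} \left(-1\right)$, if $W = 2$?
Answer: $- i \sqrt{2} \approx - 1.4142 i$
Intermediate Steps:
$w{\left(a \right)} = \sqrt{-4 + a}$
$t = 1$ ($t = -2 + \left(1 - -2\right) = -2 + \left(1 + 2\right) = -2 + 3 = 1$)
$D{\left(k \right)} = i \sqrt{2}$ ($D{\left(k \right)} = \sqrt{-4 + 2} = \sqrt{-2} = i \sqrt{2}$)
$t D{\left(-9 \right)} \left(-1\right) = 1 i \sqrt{2} \left(-1\right) = 1 \left(- i \sqrt{2}\right) = - i \sqrt{2}$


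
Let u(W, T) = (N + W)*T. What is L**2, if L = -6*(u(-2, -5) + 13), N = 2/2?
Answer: 11664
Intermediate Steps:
N = 1 (N = 2*(1/2) = 1)
u(W, T) = T*(1 + W) (u(W, T) = (1 + W)*T = T*(1 + W))
L = -108 (L = -6*(-5*(1 - 2) + 13) = -6*(-5*(-1) + 13) = -6*(5 + 13) = -6*18 = -108)
L**2 = (-108)**2 = 11664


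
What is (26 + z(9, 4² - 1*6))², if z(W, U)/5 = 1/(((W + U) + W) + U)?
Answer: 986049/1444 ≈ 682.86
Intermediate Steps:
z(W, U) = 5/(2*U + 2*W) (z(W, U) = 5/(((W + U) + W) + U) = 5/(((U + W) + W) + U) = 5/((U + 2*W) + U) = 5/(2*U + 2*W))
(26 + z(9, 4² - 1*6))² = (26 + 5/(2*((4² - 1*6) + 9)))² = (26 + 5/(2*((16 - 6) + 9)))² = (26 + 5/(2*(10 + 9)))² = (26 + (5/2)/19)² = (26 + (5/2)*(1/19))² = (26 + 5/38)² = (993/38)² = 986049/1444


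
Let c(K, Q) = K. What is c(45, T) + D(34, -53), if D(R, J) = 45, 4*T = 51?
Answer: 90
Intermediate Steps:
T = 51/4 (T = (¼)*51 = 51/4 ≈ 12.750)
c(45, T) + D(34, -53) = 45 + 45 = 90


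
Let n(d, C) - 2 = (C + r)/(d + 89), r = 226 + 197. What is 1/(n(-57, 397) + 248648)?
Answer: 8/1989405 ≈ 4.0213e-6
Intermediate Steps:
r = 423
n(d, C) = 2 + (423 + C)/(89 + d) (n(d, C) = 2 + (C + 423)/(d + 89) = 2 + (423 + C)/(89 + d))
1/(n(-57, 397) + 248648) = 1/((601 + 397 + 2*(-57))/(89 - 57) + 248648) = 1/((601 + 397 - 114)/32 + 248648) = 1/((1/32)*884 + 248648) = 1/(221/8 + 248648) = 1/(1989405/8) = 8/1989405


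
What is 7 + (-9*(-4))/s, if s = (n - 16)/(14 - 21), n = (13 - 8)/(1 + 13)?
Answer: 1687/73 ≈ 23.110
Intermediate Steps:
n = 5/14 ≈ 0.35714
s = 219/98 (s = (5/14 - 16)/(14 - 21) = -219/14/(-7) = -219/14*(-1/7) = 219/98 ≈ 2.2347)
7 + (-9*(-4))/s = 7 + (-9*(-4))/(219/98) = 7 + (98/219)*36 = 7 + 1176/73 = 1687/73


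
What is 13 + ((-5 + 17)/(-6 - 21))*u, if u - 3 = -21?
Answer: 21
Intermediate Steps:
u = -18 (u = 3 - 21 = -18)
13 + ((-5 + 17)/(-6 - 21))*u = 13 + ((-5 + 17)/(-6 - 21))*(-18) = 13 + (12/(-27))*(-18) = 13 + (12*(-1/27))*(-18) = 13 - 4/9*(-18) = 13 + 8 = 21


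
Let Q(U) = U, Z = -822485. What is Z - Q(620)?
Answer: -823105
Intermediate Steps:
Z - Q(620) = -822485 - 1*620 = -822485 - 620 = -823105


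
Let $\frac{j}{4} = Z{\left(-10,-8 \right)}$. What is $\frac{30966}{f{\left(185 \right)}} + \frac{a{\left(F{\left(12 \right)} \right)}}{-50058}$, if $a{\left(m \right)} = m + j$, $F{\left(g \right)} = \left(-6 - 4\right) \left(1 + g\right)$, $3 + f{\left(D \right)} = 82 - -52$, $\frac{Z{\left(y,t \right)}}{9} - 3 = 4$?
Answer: $\frac{775040023}{3278799} \approx 236.38$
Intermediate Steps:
$Z{\left(y,t \right)} = 63$ ($Z{\left(y,t \right)} = 27 + 9 \cdot 4 = 27 + 36 = 63$)
$j = 252$ ($j = 4 \cdot 63 = 252$)
$f{\left(D \right)} = 131$ ($f{\left(D \right)} = -3 + \left(82 - -52\right) = -3 + \left(82 + 52\right) = -3 + 134 = 131$)
$F{\left(g \right)} = -10 - 10 g$ ($F{\left(g \right)} = - 10 \left(1 + g\right) = -10 - 10 g$)
$a{\left(m \right)} = 252 + m$ ($a{\left(m \right)} = m + 252 = 252 + m$)
$\frac{30966}{f{\left(185 \right)}} + \frac{a{\left(F{\left(12 \right)} \right)}}{-50058} = \frac{30966}{131} + \frac{252 - 130}{-50058} = 30966 \cdot \frac{1}{131} + \left(252 - 130\right) \left(- \frac{1}{50058}\right) = \frac{30966}{131} + \left(252 - 130\right) \left(- \frac{1}{50058}\right) = \frac{30966}{131} + 122 \left(- \frac{1}{50058}\right) = \frac{30966}{131} - \frac{61}{25029} = \frac{775040023}{3278799}$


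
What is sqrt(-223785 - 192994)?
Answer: I*sqrt(416779) ≈ 645.58*I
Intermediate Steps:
sqrt(-223785 - 192994) = sqrt(-416779) = I*sqrt(416779)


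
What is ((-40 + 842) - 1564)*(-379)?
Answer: 288798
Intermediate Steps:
((-40 + 842) - 1564)*(-379) = (802 - 1564)*(-379) = -762*(-379) = 288798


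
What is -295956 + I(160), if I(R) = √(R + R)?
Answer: -295956 + 8*√5 ≈ -2.9594e+5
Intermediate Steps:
I(R) = √2*√R (I(R) = √(2*R) = √2*√R)
-295956 + I(160) = -295956 + √2*√160 = -295956 + √2*(4*√10) = -295956 + 8*√5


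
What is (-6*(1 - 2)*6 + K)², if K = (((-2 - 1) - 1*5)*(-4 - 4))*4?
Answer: 85264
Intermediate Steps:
K = 256 (K = ((-3 - 5)*(-8))*4 = -8*(-8)*4 = 64*4 = 256)
(-6*(1 - 2)*6 + K)² = (-6*(1 - 2)*6 + 256)² = (-6*(-1)*6 + 256)² = (-3*(-2)*6 + 256)² = (6*6 + 256)² = (36 + 256)² = 292² = 85264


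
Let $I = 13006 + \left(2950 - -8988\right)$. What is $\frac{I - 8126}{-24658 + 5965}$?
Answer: $- \frac{5606}{6231} \approx -0.8997$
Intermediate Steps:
$I = 24944$ ($I = 13006 + \left(2950 + 8988\right) = 13006 + 11938 = 24944$)
$\frac{I - 8126}{-24658 + 5965} = \frac{24944 - 8126}{-24658 + 5965} = \frac{16818}{-18693} = 16818 \left(- \frac{1}{18693}\right) = - \frac{5606}{6231}$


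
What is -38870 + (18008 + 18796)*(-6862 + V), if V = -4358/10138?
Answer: -1280448352258/5069 ≈ -2.5260e+8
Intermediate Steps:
V = -2179/5069 (V = -4358*1/10138 = -2179/5069 ≈ -0.42987)
-38870 + (18008 + 18796)*(-6862 + V) = -38870 + (18008 + 18796)*(-6862 - 2179/5069) = -38870 + 36804*(-34785657/5069) = -38870 - 1280251320228/5069 = -1280448352258/5069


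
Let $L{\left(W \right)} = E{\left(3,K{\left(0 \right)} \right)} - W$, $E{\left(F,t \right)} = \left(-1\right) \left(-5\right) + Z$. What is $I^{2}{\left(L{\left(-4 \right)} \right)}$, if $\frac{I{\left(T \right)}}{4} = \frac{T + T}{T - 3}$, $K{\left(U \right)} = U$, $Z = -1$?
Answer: $\frac{4096}{25} \approx 163.84$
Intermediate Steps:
$E{\left(F,t \right)} = 4$ ($E{\left(F,t \right)} = \left(-1\right) \left(-5\right) - 1 = 5 - 1 = 4$)
$L{\left(W \right)} = 4 - W$
$I{\left(T \right)} = \frac{8 T}{-3 + T}$ ($I{\left(T \right)} = 4 \frac{T + T}{T - 3} = 4 \frac{2 T}{-3 + T} = \frac{8 T}{-3 + T}$)
$I^{2}{\left(L{\left(-4 \right)} \right)} = \left(\frac{8 \left(4 - -4\right)}{-3 + \left(4 - -4\right)}\right)^{2} = \left(\frac{8 \left(4 + 4\right)}{-3 + \left(4 + 4\right)}\right)^{2} = \left(8 \cdot 8 \frac{1}{-3 + 8}\right)^{2} = \left(8 \cdot 8 \cdot \frac{1}{5}\right)^{2} = \left(\frac{64}{5}\right)^{2} = \frac{4096}{25}$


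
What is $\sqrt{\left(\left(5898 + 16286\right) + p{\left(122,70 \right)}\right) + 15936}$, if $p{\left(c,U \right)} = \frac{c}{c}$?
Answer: $\sqrt{38121} \approx 195.25$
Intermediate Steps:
$p{\left(c,U \right)} = 1$
$\sqrt{\left(\left(5898 + 16286\right) + p{\left(122,70 \right)}\right) + 15936} = \sqrt{\left(\left(5898 + 16286\right) + 1\right) + 15936} = \sqrt{\left(22184 + 1\right) + 15936} = \sqrt{22185 + 15936} = \sqrt{38121}$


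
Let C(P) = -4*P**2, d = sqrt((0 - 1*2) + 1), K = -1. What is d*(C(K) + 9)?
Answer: 5*I ≈ 5.0*I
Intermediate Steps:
d = I (d = sqrt((0 - 2) + 1) = sqrt(-2 + 1) = sqrt(-1) = I ≈ 1.0*I)
d*(C(K) + 9) = I*(-4*(-1)**2 + 9) = I*(-4*1 + 9) = I*(-4 + 9) = I*5 = 5*I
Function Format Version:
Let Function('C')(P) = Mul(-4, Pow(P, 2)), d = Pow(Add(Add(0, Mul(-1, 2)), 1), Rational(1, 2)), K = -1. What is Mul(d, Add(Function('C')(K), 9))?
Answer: Mul(5, I) ≈ Mul(5.0000, I)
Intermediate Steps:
d = I (d = Pow(Add(Add(0, -2), 1), Rational(1, 2)) = Pow(Add(-2, 1), Rational(1, 2)) = Pow(-1, Rational(1, 2)) = I ≈ Mul(1.0000, I))
Mul(d, Add(Function('C')(K), 9)) = Mul(I, Add(Mul(-4, Pow(-1, 2)), 9)) = Mul(I, Add(Mul(-4, 1), 9)) = Mul(I, Add(-4, 9)) = Mul(I, 5) = Mul(5, I)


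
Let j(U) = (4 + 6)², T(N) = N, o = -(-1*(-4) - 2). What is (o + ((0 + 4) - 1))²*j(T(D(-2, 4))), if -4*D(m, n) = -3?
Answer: 100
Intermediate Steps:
D(m, n) = ¾ (D(m, n) = -¼*(-3) = ¾)
o = -2 (o = -(4 - 2) = -1*2 = -2)
j(U) = 100 (j(U) = 10² = 100)
(o + ((0 + 4) - 1))²*j(T(D(-2, 4))) = (-2 + ((0 + 4) - 1))²*100 = (-2 + (4 - 1))²*100 = (-2 + 3)²*100 = 1²*100 = 1*100 = 100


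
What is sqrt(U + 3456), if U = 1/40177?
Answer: sqrt(5578645273201)/40177 ≈ 58.788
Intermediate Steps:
U = 1/40177 ≈ 2.4890e-5
sqrt(U + 3456) = sqrt(1/40177 + 3456) = sqrt(138851713/40177) = sqrt(5578645273201)/40177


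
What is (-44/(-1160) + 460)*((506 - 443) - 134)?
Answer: -9472181/290 ≈ -32663.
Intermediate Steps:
(-44/(-1160) + 460)*((506 - 443) - 134) = (-44*(-1/1160) + 460)*(63 - 134) = (11/290 + 460)*(-71) = (133411/290)*(-71) = -9472181/290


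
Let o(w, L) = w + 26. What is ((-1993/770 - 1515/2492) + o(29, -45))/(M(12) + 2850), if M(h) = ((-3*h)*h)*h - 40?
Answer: -7100221/325380440 ≈ -0.021821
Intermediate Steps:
M(h) = -40 - 3*h**3 (M(h) = (-3*h**2)*h - 40 = -3*h**3 - 40 = -40 - 3*h**3)
o(w, L) = 26 + w
((-1993/770 - 1515/2492) + o(29, -45))/(M(12) + 2850) = ((-1993/770 - 1515/2492) + (26 + 29))/((-40 - 3*12**3) + 2850) = ((-1993*1/770 - 1515*1/2492) + 55)/((-40 - 3*1728) + 2850) = ((-1993/770 - 1515/2492) + 55)/((-40 - 5184) + 2850) = (-438079/137060 + 55)/(-5224 + 2850) = (7100221/137060)/(-2374) = (7100221/137060)*(-1/2374) = -7100221/325380440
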